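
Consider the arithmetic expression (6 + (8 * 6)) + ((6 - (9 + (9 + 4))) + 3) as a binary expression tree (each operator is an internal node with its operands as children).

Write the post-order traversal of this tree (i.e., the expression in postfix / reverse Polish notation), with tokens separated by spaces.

Post-order on an expression tree gives postfix notation: for each operator, emit left operand, right operand, then the operator.

6 8 6 * + 6 9 9 4 + + - 3 + +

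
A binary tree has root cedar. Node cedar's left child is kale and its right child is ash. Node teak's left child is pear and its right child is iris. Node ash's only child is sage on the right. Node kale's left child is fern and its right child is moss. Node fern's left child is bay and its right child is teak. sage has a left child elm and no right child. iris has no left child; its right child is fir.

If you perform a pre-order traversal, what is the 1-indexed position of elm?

12

Pre-order visits the node, then its left subtree, then its right subtree.
Visit cedar.
At cedar: go left to kale.
  Visit kale.
  At kale: go left to fern.
    Visit fern.
    At fern: go left to bay.
      bay is a leaf — visit bay.
    At fern: go right to teak.
      Visit teak.
      At teak: go left to pear.
        pear is a leaf — visit pear.
      At teak: go right to iris.
        Visit iris.
        At iris: no left child.
        At iris: go right to fir.
          fir is a leaf — visit fir.
  At kale: go right to moss.
    moss is a leaf — visit moss.
At cedar: go right to ash.
  Visit ash.
  At ash: no left child.
  At ash: go right to sage.
    Visit sage.
    At sage: go left to elm.
      elm is a leaf — visit elm.
    At sage: no right child.
Full pre-order sequence: cedar, kale, fern, bay, teak, pear, iris, fir, moss, ash, sage, elm.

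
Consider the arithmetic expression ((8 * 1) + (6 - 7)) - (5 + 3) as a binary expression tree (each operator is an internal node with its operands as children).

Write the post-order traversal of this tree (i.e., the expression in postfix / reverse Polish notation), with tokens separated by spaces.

8 1 * 6 7 - + 5 3 + -

Post-order on an expression tree gives postfix notation: for each operator, emit left operand, right operand, then the operator.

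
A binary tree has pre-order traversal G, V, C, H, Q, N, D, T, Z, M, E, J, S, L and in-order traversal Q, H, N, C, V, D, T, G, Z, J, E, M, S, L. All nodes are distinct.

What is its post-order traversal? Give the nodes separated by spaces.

The first element of pre-order is the root; it splits in-order into left and right subtrees.
Root G: left subtree has 7 nodes {Q, H, N, C, V, D, T}, right has 6 {Z, J, E, M, S, L}.
  Root V: left subtree has 4 nodes {Q, H, N, C}, right has 2 {D, T}.
    Root C: left subtree has 3 nodes {Q, H, N}, right has 0 { }.
      Root H: left subtree has 1 node {Q}, right has 1 {N}.
    Root D: left subtree has 0 nodes { }, right has 1 {T}.
  Root Z: left subtree has 0 nodes { }, right has 5 {J, E, M, S, L}.
    Root M: left subtree has 2 nodes {J, E}, right has 2 {S, L}.
      Root E: left subtree has 1 node {J}, right has 0 { }.
      Root S: left subtree has 0 nodes { }, right has 1 {L}.

Q N H C T D V J E L S M Z G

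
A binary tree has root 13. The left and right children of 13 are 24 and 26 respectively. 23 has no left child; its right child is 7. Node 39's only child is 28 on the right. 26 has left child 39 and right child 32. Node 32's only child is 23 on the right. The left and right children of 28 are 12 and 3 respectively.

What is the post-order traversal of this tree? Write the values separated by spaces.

Post-order visits the left subtree, then the right subtree, then the node.
At 13: go left to 24.
  24 is a leaf — visit 24.
At 13: go right to 26.
  At 26: go left to 39.
    At 39: no left child.
    At 39: go right to 28.
      At 28: go left to 12.
        12 is a leaf — visit 12.
      At 28: go right to 3.
        3 is a leaf — visit 3.
      Visit 28.
    Visit 39.
  At 26: go right to 32.
    At 32: no left child.
    At 32: go right to 23.
      At 23: no left child.
      At 23: go right to 7.
        7 is a leaf — visit 7.
      Visit 23.
    Visit 32.
  Visit 26.
Visit 13.

24 12 3 28 39 7 23 32 26 13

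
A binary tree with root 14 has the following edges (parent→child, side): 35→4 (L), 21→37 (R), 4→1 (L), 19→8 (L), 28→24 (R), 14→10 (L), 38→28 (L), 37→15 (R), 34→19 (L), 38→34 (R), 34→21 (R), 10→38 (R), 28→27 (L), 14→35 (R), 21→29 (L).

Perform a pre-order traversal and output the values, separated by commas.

14, 10, 38, 28, 27, 24, 34, 19, 8, 21, 29, 37, 15, 35, 4, 1

Pre-order visits the node, then its left subtree, then its right subtree.
Visit 14.
At 14: go left to 10.
  Visit 10.
  At 10: no left child.
  At 10: go right to 38.
    Visit 38.
    At 38: go left to 28.
      Visit 28.
      At 28: go left to 27.
        27 is a leaf — visit 27.
      At 28: go right to 24.
        24 is a leaf — visit 24.
    At 38: go right to 34.
      Visit 34.
      At 34: go left to 19.
        Visit 19.
        At 19: go left to 8.
          8 is a leaf — visit 8.
        At 19: no right child.
      At 34: go right to 21.
        Visit 21.
        At 21: go left to 29.
          29 is a leaf — visit 29.
        At 21: go right to 37.
          Visit 37.
          At 37: no left child.
          At 37: go right to 15.
            15 is a leaf — visit 15.
At 14: go right to 35.
  Visit 35.
  At 35: go left to 4.
    Visit 4.
    At 4: go left to 1.
      1 is a leaf — visit 1.
    At 4: no right child.
  At 35: no right child.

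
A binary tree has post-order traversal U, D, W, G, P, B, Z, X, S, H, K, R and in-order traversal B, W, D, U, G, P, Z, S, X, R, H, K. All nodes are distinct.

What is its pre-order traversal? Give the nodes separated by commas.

The last element of post-order is the root; it splits in-order into left and right subtrees.
Root R: left subtree has 9 nodes {B, W, D, U, G, P, Z, S, X}, right has 2 {H, K}.
  Root S: left subtree has 7 nodes {B, W, D, U, G, P, Z}, right has 1 {X}.
    Root Z: left subtree has 6 nodes {B, W, D, U, G, P}, right has 0 { }.
      Root B: left subtree has 0 nodes { }, right has 5 {W, D, U, G, P}.
        Root P: left subtree has 4 nodes {W, D, U, G}, right has 0 { }.
          Root G: left subtree has 3 nodes {W, D, U}, right has 0 { }.
            Root W: left subtree has 0 nodes { }, right has 2 {D, U}.
              Root D: left subtree has 0 nodes { }, right has 1 {U}.
  Root K: left subtree has 1 node {H}, right has 0 { }.

R, S, Z, B, P, G, W, D, U, X, K, H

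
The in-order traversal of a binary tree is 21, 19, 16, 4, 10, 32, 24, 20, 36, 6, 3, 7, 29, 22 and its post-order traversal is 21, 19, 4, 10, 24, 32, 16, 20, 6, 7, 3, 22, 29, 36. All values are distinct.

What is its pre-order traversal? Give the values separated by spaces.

The last element of post-order is the root; it splits in-order into left and right subtrees.
Root 36: left subtree has 8 nodes {21, 19, 16, 4, 10, 32, 24, 20}, right has 5 {6, 3, 7, 29, 22}.
  Root 20: left subtree has 7 nodes {21, 19, 16, 4, 10, 32, 24}, right has 0 { }.
    Root 16: left subtree has 2 nodes {21, 19}, right has 4 {4, 10, 32, 24}.
      Root 19: left subtree has 1 node {21}, right has 0 { }.
      Root 32: left subtree has 2 nodes {4, 10}, right has 1 {24}.
        Root 10: left subtree has 1 node {4}, right has 0 { }.
  Root 29: left subtree has 3 nodes {6, 3, 7}, right has 1 {22}.
    Root 3: left subtree has 1 node {6}, right has 1 {7}.

36 20 16 19 21 32 10 4 24 29 3 6 7 22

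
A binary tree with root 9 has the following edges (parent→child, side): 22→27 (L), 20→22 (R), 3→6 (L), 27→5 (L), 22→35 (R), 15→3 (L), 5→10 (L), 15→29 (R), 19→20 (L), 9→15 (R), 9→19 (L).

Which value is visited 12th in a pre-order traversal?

Pre-order visits the node, then its left subtree, then its right subtree.
Visit 9.
At 9: go left to 19.
  Visit 19.
  At 19: go left to 20.
    Visit 20.
    At 20: no left child.
    At 20: go right to 22.
      Visit 22.
      At 22: go left to 27.
        Visit 27.
        At 27: go left to 5.
          Visit 5.
          At 5: go left to 10.
            10 is a leaf — visit 10.
          At 5: no right child.
        At 27: no right child.
      At 22: go right to 35.
        35 is a leaf — visit 35.
  At 19: no right child.
At 9: go right to 15.
  Visit 15.
  At 15: go left to 3.
    Visit 3.
    At 3: go left to 6.
      6 is a leaf — visit 6.
    At 3: no right child.
  At 15: go right to 29.
    29 is a leaf — visit 29.
Full pre-order sequence: 9, 19, 20, 22, 27, 5, 10, 35, 15, 3, 6, 29.

29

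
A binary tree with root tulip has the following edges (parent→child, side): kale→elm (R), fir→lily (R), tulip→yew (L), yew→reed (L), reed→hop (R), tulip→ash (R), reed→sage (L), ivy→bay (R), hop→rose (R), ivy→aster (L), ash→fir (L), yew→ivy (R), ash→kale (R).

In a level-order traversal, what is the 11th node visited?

bay

Level-order visits nodes level by level from the root, left to right within each level.
Level 0: tulip
Level 1: yew, ash
Level 2: reed, ivy, fir, kale
Level 3: sage, hop, aster, bay, lily, elm
Level 4: rose
Full level-order sequence: tulip, yew, ash, reed, ivy, fir, kale, sage, hop, aster, bay, lily, elm, rose.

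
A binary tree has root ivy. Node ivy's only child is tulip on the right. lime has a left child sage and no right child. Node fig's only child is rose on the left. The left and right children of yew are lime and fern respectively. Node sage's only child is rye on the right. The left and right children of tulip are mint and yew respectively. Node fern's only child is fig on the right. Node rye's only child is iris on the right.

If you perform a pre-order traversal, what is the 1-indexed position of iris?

8

Pre-order visits the node, then its left subtree, then its right subtree.
Visit ivy.
At ivy: no left child.
At ivy: go right to tulip.
  Visit tulip.
  At tulip: go left to mint.
    mint is a leaf — visit mint.
  At tulip: go right to yew.
    Visit yew.
    At yew: go left to lime.
      Visit lime.
      At lime: go left to sage.
        Visit sage.
        At sage: no left child.
        At sage: go right to rye.
          Visit rye.
          At rye: no left child.
          At rye: go right to iris.
            iris is a leaf — visit iris.
      At lime: no right child.
    At yew: go right to fern.
      Visit fern.
      At fern: no left child.
      At fern: go right to fig.
        Visit fig.
        At fig: go left to rose.
          rose is a leaf — visit rose.
        At fig: no right child.
Full pre-order sequence: ivy, tulip, mint, yew, lime, sage, rye, iris, fern, fig, rose.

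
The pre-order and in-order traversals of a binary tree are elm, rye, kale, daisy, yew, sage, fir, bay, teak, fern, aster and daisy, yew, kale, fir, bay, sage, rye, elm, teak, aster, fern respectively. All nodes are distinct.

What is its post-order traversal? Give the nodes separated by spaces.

The first element of pre-order is the root; it splits in-order into left and right subtrees.
Root elm: left subtree has 7 nodes {daisy, yew, kale, fir, bay, sage, rye}, right has 3 {teak, aster, fern}.
  Root rye: left subtree has 6 nodes {daisy, yew, kale, fir, bay, sage}, right has 0 { }.
    Root kale: left subtree has 2 nodes {daisy, yew}, right has 3 {fir, bay, sage}.
      Root daisy: left subtree has 0 nodes { }, right has 1 {yew}.
      Root sage: left subtree has 2 nodes {fir, bay}, right has 0 { }.
        Root fir: left subtree has 0 nodes { }, right has 1 {bay}.
  Root teak: left subtree has 0 nodes { }, right has 2 {aster, fern}.
    Root fern: left subtree has 1 node {aster}, right has 0 { }.

yew daisy bay fir sage kale rye aster fern teak elm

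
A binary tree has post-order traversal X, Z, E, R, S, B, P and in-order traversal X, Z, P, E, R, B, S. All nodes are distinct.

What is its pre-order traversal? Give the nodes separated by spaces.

P Z X B R E S

The last element of post-order is the root; it splits in-order into left and right subtrees.
Root P: left subtree has 2 nodes {X, Z}, right has 4 {E, R, B, S}.
  Root Z: left subtree has 1 node {X}, right has 0 { }.
  Root B: left subtree has 2 nodes {E, R}, right has 1 {S}.
    Root R: left subtree has 1 node {E}, right has 0 { }.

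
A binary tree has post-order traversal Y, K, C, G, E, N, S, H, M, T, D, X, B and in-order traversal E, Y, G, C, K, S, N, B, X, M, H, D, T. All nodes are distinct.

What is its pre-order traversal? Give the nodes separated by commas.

B, S, E, G, Y, C, K, N, X, D, M, H, T

The last element of post-order is the root; it splits in-order into left and right subtrees.
Root B: left subtree has 7 nodes {E, Y, G, C, K, S, N}, right has 5 {X, M, H, D, T}.
  Root S: left subtree has 5 nodes {E, Y, G, C, K}, right has 1 {N}.
    Root E: left subtree has 0 nodes { }, right has 4 {Y, G, C, K}.
      Root G: left subtree has 1 node {Y}, right has 2 {C, K}.
        Root C: left subtree has 0 nodes { }, right has 1 {K}.
  Root X: left subtree has 0 nodes { }, right has 4 {M, H, D, T}.
    Root D: left subtree has 2 nodes {M, H}, right has 1 {T}.
      Root M: left subtree has 0 nodes { }, right has 1 {H}.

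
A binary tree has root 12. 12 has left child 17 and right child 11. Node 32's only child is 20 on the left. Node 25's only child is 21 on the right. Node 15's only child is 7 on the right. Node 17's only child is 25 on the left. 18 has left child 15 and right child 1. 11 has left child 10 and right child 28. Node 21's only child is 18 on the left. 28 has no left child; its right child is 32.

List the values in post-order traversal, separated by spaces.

Post-order visits the left subtree, then the right subtree, then the node.
At 12: go left to 17.
  At 17: go left to 25.
    At 25: no left child.
    At 25: go right to 21.
      At 21: go left to 18.
        At 18: go left to 15.
          At 15: no left child.
          At 15: go right to 7.
            7 is a leaf — visit 7.
          Visit 15.
        At 18: go right to 1.
          1 is a leaf — visit 1.
        Visit 18.
      At 21: no right child.
      Visit 21.
    Visit 25.
  At 17: no right child.
  Visit 17.
At 12: go right to 11.
  At 11: go left to 10.
    10 is a leaf — visit 10.
  At 11: go right to 28.
    At 28: no left child.
    At 28: go right to 32.
      At 32: go left to 20.
        20 is a leaf — visit 20.
      At 32: no right child.
      Visit 32.
    Visit 28.
  Visit 11.
Visit 12.

7 15 1 18 21 25 17 10 20 32 28 11 12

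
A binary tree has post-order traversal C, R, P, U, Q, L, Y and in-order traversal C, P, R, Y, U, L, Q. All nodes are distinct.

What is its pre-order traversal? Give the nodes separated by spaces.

Y P C R L U Q

The last element of post-order is the root; it splits in-order into left and right subtrees.
Root Y: left subtree has 3 nodes {C, P, R}, right has 3 {U, L, Q}.
  Root P: left subtree has 1 node {C}, right has 1 {R}.
  Root L: left subtree has 1 node {U}, right has 1 {Q}.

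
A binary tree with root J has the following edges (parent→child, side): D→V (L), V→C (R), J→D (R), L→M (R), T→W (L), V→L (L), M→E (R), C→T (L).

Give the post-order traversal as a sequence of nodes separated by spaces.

Post-order visits the left subtree, then the right subtree, then the node.
At J: no left child.
At J: go right to D.
  At D: go left to V.
    At V: go left to L.
      At L: no left child.
      At L: go right to M.
        At M: no left child.
        At M: go right to E.
          E is a leaf — visit E.
        Visit M.
      Visit L.
    At V: go right to C.
      At C: go left to T.
        At T: go left to W.
          W is a leaf — visit W.
        At T: no right child.
        Visit T.
      At C: no right child.
      Visit C.
    Visit V.
  At D: no right child.
  Visit D.
Visit J.

E M L W T C V D J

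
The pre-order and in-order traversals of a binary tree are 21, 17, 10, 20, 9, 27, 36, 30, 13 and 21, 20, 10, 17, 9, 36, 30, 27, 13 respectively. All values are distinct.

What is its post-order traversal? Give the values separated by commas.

The first element of pre-order is the root; it splits in-order into left and right subtrees.
Root 21: left subtree has 0 nodes { }, right has 8 {20, 10, 17, 9, 36, 30, 27, 13}.
  Root 17: left subtree has 2 nodes {20, 10}, right has 5 {9, 36, 30, 27, 13}.
    Root 10: left subtree has 1 node {20}, right has 0 { }.
    Root 9: left subtree has 0 nodes { }, right has 4 {36, 30, 27, 13}.
      Root 27: left subtree has 2 nodes {36, 30}, right has 1 {13}.
        Root 36: left subtree has 0 nodes { }, right has 1 {30}.

20, 10, 30, 36, 13, 27, 9, 17, 21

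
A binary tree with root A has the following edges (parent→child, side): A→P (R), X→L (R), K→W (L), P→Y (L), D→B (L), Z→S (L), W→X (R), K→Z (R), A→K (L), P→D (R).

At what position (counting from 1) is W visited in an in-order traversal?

1

In-order visits the left subtree, then the node, then the right subtree.
At A: go left to K.
  At K: go left to W.
    At W: no left child.
    Visit W.
    At W: go right to X.
      At X: no left child.
      Visit X.
      At X: go right to L.
        L is a leaf — visit L.
  Visit K.
  At K: go right to Z.
    At Z: go left to S.
      S is a leaf — visit S.
    Visit Z.
    At Z: no right child.
Visit A.
At A: go right to P.
  At P: go left to Y.
    Y is a leaf — visit Y.
  Visit P.
  At P: go right to D.
    At D: go left to B.
      B is a leaf — visit B.
    Visit D.
    At D: no right child.
Full in-order sequence: W, X, L, K, S, Z, A, Y, P, B, D.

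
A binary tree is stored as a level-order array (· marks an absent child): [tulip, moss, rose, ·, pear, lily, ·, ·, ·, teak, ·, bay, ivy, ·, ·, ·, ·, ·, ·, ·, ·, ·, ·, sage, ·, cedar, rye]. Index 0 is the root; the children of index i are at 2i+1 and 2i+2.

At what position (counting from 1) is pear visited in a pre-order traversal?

3

Pre-order visits the node, then its left subtree, then its right subtree.
Visit tulip.
At tulip: go left to moss.
  Visit moss.
  At moss: no left child.
  At moss: go right to pear.
    Visit pear.
    At pear: go left to teak.
      teak is a leaf — visit teak.
    At pear: no right child.
At tulip: go right to rose.
  Visit rose.
  At rose: go left to lily.
    Visit lily.
    At lily: go left to bay.
      Visit bay.
      At bay: go left to sage.
        sage is a leaf — visit sage.
      At bay: no right child.
    At lily: go right to ivy.
      Visit ivy.
      At ivy: go left to cedar.
        cedar is a leaf — visit cedar.
      At ivy: go right to rye.
        rye is a leaf — visit rye.
  At rose: no right child.
Full pre-order sequence: tulip, moss, pear, teak, rose, lily, bay, sage, ivy, cedar, rye.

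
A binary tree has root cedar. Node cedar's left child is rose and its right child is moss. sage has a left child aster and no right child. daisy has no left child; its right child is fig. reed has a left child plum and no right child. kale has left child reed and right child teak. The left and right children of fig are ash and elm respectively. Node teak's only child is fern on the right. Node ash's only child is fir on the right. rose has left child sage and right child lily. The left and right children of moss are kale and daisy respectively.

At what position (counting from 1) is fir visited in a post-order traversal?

10

Post-order visits the left subtree, then the right subtree, then the node.
At cedar: go left to rose.
  At rose: go left to sage.
    At sage: go left to aster.
      aster is a leaf — visit aster.
    At sage: no right child.
    Visit sage.
  At rose: go right to lily.
    lily is a leaf — visit lily.
  Visit rose.
At cedar: go right to moss.
  At moss: go left to kale.
    At kale: go left to reed.
      At reed: go left to plum.
        plum is a leaf — visit plum.
      At reed: no right child.
      Visit reed.
    At kale: go right to teak.
      At teak: no left child.
      At teak: go right to fern.
        fern is a leaf — visit fern.
      Visit teak.
    Visit kale.
  At moss: go right to daisy.
    At daisy: no left child.
    At daisy: go right to fig.
      At fig: go left to ash.
        At ash: no left child.
        At ash: go right to fir.
          fir is a leaf — visit fir.
        Visit ash.
      At fig: go right to elm.
        elm is a leaf — visit elm.
      Visit fig.
    Visit daisy.
  Visit moss.
Visit cedar.
Full post-order sequence: aster, sage, lily, rose, plum, reed, fern, teak, kale, fir, ash, elm, fig, daisy, moss, cedar.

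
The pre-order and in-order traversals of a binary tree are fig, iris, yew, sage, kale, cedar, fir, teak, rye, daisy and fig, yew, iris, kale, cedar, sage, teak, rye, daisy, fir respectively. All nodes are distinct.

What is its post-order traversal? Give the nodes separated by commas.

The first element of pre-order is the root; it splits in-order into left and right subtrees.
Root fig: left subtree has 0 nodes { }, right has 9 {yew, iris, kale, cedar, sage, teak, rye, daisy, fir}.
  Root iris: left subtree has 1 node {yew}, right has 7 {kale, cedar, sage, teak, rye, daisy, fir}.
    Root sage: left subtree has 2 nodes {kale, cedar}, right has 4 {teak, rye, daisy, fir}.
      Root kale: left subtree has 0 nodes { }, right has 1 {cedar}.
      Root fir: left subtree has 3 nodes {teak, rye, daisy}, right has 0 { }.
        Root teak: left subtree has 0 nodes { }, right has 2 {rye, daisy}.
          Root rye: left subtree has 0 nodes { }, right has 1 {daisy}.

yew, cedar, kale, daisy, rye, teak, fir, sage, iris, fig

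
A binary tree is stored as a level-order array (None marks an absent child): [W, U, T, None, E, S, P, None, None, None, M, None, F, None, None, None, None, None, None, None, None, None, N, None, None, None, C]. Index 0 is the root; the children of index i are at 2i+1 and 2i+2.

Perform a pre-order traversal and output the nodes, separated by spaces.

W U E M N T S F C P

Pre-order visits the node, then its left subtree, then its right subtree.
Visit W.
At W: go left to U.
  Visit U.
  At U: no left child.
  At U: go right to E.
    Visit E.
    At E: no left child.
    At E: go right to M.
      Visit M.
      At M: no left child.
      At M: go right to N.
        N is a leaf — visit N.
At W: go right to T.
  Visit T.
  At T: go left to S.
    Visit S.
    At S: no left child.
    At S: go right to F.
      Visit F.
      At F: no left child.
      At F: go right to C.
        C is a leaf — visit C.
  At T: go right to P.
    P is a leaf — visit P.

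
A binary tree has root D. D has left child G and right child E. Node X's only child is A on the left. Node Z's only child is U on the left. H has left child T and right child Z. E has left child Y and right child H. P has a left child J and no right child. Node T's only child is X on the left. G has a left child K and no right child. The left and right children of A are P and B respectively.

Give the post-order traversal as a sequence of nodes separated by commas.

Post-order visits the left subtree, then the right subtree, then the node.
At D: go left to G.
  At G: go left to K.
    K is a leaf — visit K.
  At G: no right child.
  Visit G.
At D: go right to E.
  At E: go left to Y.
    Y is a leaf — visit Y.
  At E: go right to H.
    At H: go left to T.
      At T: go left to X.
        At X: go left to A.
          At A: go left to P.
            At P: go left to J.
              J is a leaf — visit J.
            At P: no right child.
            Visit P.
          At A: go right to B.
            B is a leaf — visit B.
          Visit A.
        At X: no right child.
        Visit X.
      At T: no right child.
      Visit T.
    At H: go right to Z.
      At Z: go left to U.
        U is a leaf — visit U.
      At Z: no right child.
      Visit Z.
    Visit H.
  Visit E.
Visit D.

K, G, Y, J, P, B, A, X, T, U, Z, H, E, D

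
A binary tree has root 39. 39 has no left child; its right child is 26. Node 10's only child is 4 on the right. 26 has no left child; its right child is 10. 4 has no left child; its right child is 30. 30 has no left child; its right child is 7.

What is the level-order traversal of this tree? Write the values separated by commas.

39, 26, 10, 4, 30, 7

Level-order visits nodes level by level from the root, left to right within each level.
Level 0: 39
Level 1: 26
Level 2: 10
Level 3: 4
Level 4: 30
Level 5: 7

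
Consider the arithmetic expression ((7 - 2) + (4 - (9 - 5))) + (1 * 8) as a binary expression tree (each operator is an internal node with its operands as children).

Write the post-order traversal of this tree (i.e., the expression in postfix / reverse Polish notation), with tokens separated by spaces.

Post-order on an expression tree gives postfix notation: for each operator, emit left operand, right operand, then the operator.

7 2 - 4 9 5 - - + 1 8 * +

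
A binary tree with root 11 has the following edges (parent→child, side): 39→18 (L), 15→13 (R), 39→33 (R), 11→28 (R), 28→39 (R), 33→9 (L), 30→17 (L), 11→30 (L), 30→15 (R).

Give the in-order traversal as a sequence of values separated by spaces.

In-order visits the left subtree, then the node, then the right subtree.
At 11: go left to 30.
  At 30: go left to 17.
    17 is a leaf — visit 17.
  Visit 30.
  At 30: go right to 15.
    At 15: no left child.
    Visit 15.
    At 15: go right to 13.
      13 is a leaf — visit 13.
Visit 11.
At 11: go right to 28.
  At 28: no left child.
  Visit 28.
  At 28: go right to 39.
    At 39: go left to 18.
      18 is a leaf — visit 18.
    Visit 39.
    At 39: go right to 33.
      At 33: go left to 9.
        9 is a leaf — visit 9.
      Visit 33.
      At 33: no right child.

17 30 15 13 11 28 18 39 9 33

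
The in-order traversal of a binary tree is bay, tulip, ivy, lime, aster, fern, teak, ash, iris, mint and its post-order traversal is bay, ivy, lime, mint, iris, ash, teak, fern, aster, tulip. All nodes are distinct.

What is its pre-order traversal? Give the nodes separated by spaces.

The last element of post-order is the root; it splits in-order into left and right subtrees.
Root tulip: left subtree has 1 node {bay}, right has 8 {ivy, lime, aster, fern, teak, ash, iris, mint}.
  Root aster: left subtree has 2 nodes {ivy, lime}, right has 5 {fern, teak, ash, iris, mint}.
    Root lime: left subtree has 1 node {ivy}, right has 0 { }.
    Root fern: left subtree has 0 nodes { }, right has 4 {teak, ash, iris, mint}.
      Root teak: left subtree has 0 nodes { }, right has 3 {ash, iris, mint}.
        Root ash: left subtree has 0 nodes { }, right has 2 {iris, mint}.
          Root iris: left subtree has 0 nodes { }, right has 1 {mint}.

tulip bay aster lime ivy fern teak ash iris mint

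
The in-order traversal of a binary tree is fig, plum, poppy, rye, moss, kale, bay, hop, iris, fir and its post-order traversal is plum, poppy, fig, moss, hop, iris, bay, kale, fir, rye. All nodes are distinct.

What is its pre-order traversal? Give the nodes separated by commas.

rye, fig, poppy, plum, fir, kale, moss, bay, iris, hop

The last element of post-order is the root; it splits in-order into left and right subtrees.
Root rye: left subtree has 3 nodes {fig, plum, poppy}, right has 6 {moss, kale, bay, hop, iris, fir}.
  Root fig: left subtree has 0 nodes { }, right has 2 {plum, poppy}.
    Root poppy: left subtree has 1 node {plum}, right has 0 { }.
  Root fir: left subtree has 5 nodes {moss, kale, bay, hop, iris}, right has 0 { }.
    Root kale: left subtree has 1 node {moss}, right has 3 {bay, hop, iris}.
      Root bay: left subtree has 0 nodes { }, right has 2 {hop, iris}.
        Root iris: left subtree has 1 node {hop}, right has 0 { }.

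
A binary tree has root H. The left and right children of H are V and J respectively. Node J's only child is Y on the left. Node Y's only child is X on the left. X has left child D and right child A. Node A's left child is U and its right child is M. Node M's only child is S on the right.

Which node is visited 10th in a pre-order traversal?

S

Pre-order visits the node, then its left subtree, then its right subtree.
Visit H.
At H: go left to V.
  V is a leaf — visit V.
At H: go right to J.
  Visit J.
  At J: go left to Y.
    Visit Y.
    At Y: go left to X.
      Visit X.
      At X: go left to D.
        D is a leaf — visit D.
      At X: go right to A.
        Visit A.
        At A: go left to U.
          U is a leaf — visit U.
        At A: go right to M.
          Visit M.
          At M: no left child.
          At M: go right to S.
            S is a leaf — visit S.
    At Y: no right child.
  At J: no right child.
Full pre-order sequence: H, V, J, Y, X, D, A, U, M, S.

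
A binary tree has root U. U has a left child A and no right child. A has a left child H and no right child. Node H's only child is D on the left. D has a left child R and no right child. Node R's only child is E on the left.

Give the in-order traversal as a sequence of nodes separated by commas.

In-order visits the left subtree, then the node, then the right subtree.
At U: go left to A.
  At A: go left to H.
    At H: go left to D.
      At D: go left to R.
        At R: go left to E.
          E is a leaf — visit E.
        Visit R.
        At R: no right child.
      Visit D.
      At D: no right child.
    Visit H.
    At H: no right child.
  Visit A.
  At A: no right child.
Visit U.
At U: no right child.

E, R, D, H, A, U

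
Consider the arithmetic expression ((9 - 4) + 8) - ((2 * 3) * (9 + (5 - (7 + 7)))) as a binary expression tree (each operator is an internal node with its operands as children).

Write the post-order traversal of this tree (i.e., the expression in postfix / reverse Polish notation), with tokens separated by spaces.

9 4 - 8 + 2 3 * 9 5 7 7 + - + * -

Post-order on an expression tree gives postfix notation: for each operator, emit left operand, right operand, then the operator.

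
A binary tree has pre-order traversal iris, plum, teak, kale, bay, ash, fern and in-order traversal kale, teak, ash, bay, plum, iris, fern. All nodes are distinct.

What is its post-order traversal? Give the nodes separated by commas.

The first element of pre-order is the root; it splits in-order into left and right subtrees.
Root iris: left subtree has 5 nodes {kale, teak, ash, bay, plum}, right has 1 {fern}.
  Root plum: left subtree has 4 nodes {kale, teak, ash, bay}, right has 0 { }.
    Root teak: left subtree has 1 node {kale}, right has 2 {ash, bay}.
      Root bay: left subtree has 1 node {ash}, right has 0 { }.

kale, ash, bay, teak, plum, fern, iris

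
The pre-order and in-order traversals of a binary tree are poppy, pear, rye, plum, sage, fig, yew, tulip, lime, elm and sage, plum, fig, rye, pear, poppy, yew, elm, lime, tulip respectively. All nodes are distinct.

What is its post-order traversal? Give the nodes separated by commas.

The first element of pre-order is the root; it splits in-order into left and right subtrees.
Root poppy: left subtree has 5 nodes {sage, plum, fig, rye, pear}, right has 4 {yew, elm, lime, tulip}.
  Root pear: left subtree has 4 nodes {sage, plum, fig, rye}, right has 0 { }.
    Root rye: left subtree has 3 nodes {sage, plum, fig}, right has 0 { }.
      Root plum: left subtree has 1 node {sage}, right has 1 {fig}.
  Root yew: left subtree has 0 nodes { }, right has 3 {elm, lime, tulip}.
    Root tulip: left subtree has 2 nodes {elm, lime}, right has 0 { }.
      Root lime: left subtree has 1 node {elm}, right has 0 { }.

sage, fig, plum, rye, pear, elm, lime, tulip, yew, poppy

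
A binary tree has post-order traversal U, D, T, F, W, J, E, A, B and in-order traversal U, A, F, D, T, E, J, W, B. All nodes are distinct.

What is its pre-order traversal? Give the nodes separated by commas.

The last element of post-order is the root; it splits in-order into left and right subtrees.
Root B: left subtree has 8 nodes {U, A, F, D, T, E, J, W}, right has 0 { }.
  Root A: left subtree has 1 node {U}, right has 6 {F, D, T, E, J, W}.
    Root E: left subtree has 3 nodes {F, D, T}, right has 2 {J, W}.
      Root F: left subtree has 0 nodes { }, right has 2 {D, T}.
        Root T: left subtree has 1 node {D}, right has 0 { }.
      Root J: left subtree has 0 nodes { }, right has 1 {W}.

B, A, U, E, F, T, D, J, W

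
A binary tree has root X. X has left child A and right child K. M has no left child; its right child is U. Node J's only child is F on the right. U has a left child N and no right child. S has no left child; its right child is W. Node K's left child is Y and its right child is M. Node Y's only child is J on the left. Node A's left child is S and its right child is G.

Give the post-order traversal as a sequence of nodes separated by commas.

W, S, G, A, F, J, Y, N, U, M, K, X

Post-order visits the left subtree, then the right subtree, then the node.
At X: go left to A.
  At A: go left to S.
    At S: no left child.
    At S: go right to W.
      W is a leaf — visit W.
    Visit S.
  At A: go right to G.
    G is a leaf — visit G.
  Visit A.
At X: go right to K.
  At K: go left to Y.
    At Y: go left to J.
      At J: no left child.
      At J: go right to F.
        F is a leaf — visit F.
      Visit J.
    At Y: no right child.
    Visit Y.
  At K: go right to M.
    At M: no left child.
    At M: go right to U.
      At U: go left to N.
        N is a leaf — visit N.
      At U: no right child.
      Visit U.
    Visit M.
  Visit K.
Visit X.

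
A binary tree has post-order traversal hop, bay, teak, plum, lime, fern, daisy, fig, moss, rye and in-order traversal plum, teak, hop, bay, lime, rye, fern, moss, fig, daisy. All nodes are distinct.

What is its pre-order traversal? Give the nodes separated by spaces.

rye lime plum teak bay hop moss fern fig daisy

The last element of post-order is the root; it splits in-order into left and right subtrees.
Root rye: left subtree has 5 nodes {plum, teak, hop, bay, lime}, right has 4 {fern, moss, fig, daisy}.
  Root lime: left subtree has 4 nodes {plum, teak, hop, bay}, right has 0 { }.
    Root plum: left subtree has 0 nodes { }, right has 3 {teak, hop, bay}.
      Root teak: left subtree has 0 nodes { }, right has 2 {hop, bay}.
        Root bay: left subtree has 1 node {hop}, right has 0 { }.
  Root moss: left subtree has 1 node {fern}, right has 2 {fig, daisy}.
    Root fig: left subtree has 0 nodes { }, right has 1 {daisy}.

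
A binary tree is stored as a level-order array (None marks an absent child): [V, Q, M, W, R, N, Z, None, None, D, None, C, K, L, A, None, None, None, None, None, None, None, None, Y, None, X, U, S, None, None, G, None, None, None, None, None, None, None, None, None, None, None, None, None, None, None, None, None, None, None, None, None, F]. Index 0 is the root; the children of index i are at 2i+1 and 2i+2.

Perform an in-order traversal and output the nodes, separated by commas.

W, Q, D, R, V, Y, C, N, X, F, K, U, M, S, L, Z, A, G

In-order visits the left subtree, then the node, then the right subtree.
At V: go left to Q.
  At Q: go left to W.
    W is a leaf — visit W.
  Visit Q.
  At Q: go right to R.
    At R: go left to D.
      D is a leaf — visit D.
    Visit R.
    At R: no right child.
Visit V.
At V: go right to M.
  At M: go left to N.
    At N: go left to C.
      At C: go left to Y.
        Y is a leaf — visit Y.
      Visit C.
      At C: no right child.
    Visit N.
    At N: go right to K.
      At K: go left to X.
        At X: no left child.
        Visit X.
        At X: go right to F.
          F is a leaf — visit F.
      Visit K.
      At K: go right to U.
        U is a leaf — visit U.
  Visit M.
  At M: go right to Z.
    At Z: go left to L.
      At L: go left to S.
        S is a leaf — visit S.
      Visit L.
      At L: no right child.
    Visit Z.
    At Z: go right to A.
      At A: no left child.
      Visit A.
      At A: go right to G.
        G is a leaf — visit G.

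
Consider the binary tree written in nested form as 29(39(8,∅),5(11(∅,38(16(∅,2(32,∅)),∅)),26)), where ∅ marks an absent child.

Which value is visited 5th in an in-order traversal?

16

In-order visits the left subtree, then the node, then the right subtree.
At 29: go left to 39.
  At 39: go left to 8.
    8 is a leaf — visit 8.
  Visit 39.
  At 39: no right child.
Visit 29.
At 29: go right to 5.
  At 5: go left to 11.
    At 11: no left child.
    Visit 11.
    At 11: go right to 38.
      At 38: go left to 16.
        At 16: no left child.
        Visit 16.
        At 16: go right to 2.
          At 2: go left to 32.
            32 is a leaf — visit 32.
          Visit 2.
          At 2: no right child.
      Visit 38.
      At 38: no right child.
  Visit 5.
  At 5: go right to 26.
    26 is a leaf — visit 26.
Full in-order sequence: 8, 39, 29, 11, 16, 32, 2, 38, 5, 26.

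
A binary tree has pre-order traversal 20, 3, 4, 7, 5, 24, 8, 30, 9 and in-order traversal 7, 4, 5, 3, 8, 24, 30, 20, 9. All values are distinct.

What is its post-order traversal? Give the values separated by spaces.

The first element of pre-order is the root; it splits in-order into left and right subtrees.
Root 20: left subtree has 7 nodes {7, 4, 5, 3, 8, 24, 30}, right has 1 {9}.
  Root 3: left subtree has 3 nodes {7, 4, 5}, right has 3 {8, 24, 30}.
    Root 4: left subtree has 1 node {7}, right has 1 {5}.
    Root 24: left subtree has 1 node {8}, right has 1 {30}.

7 5 4 8 30 24 3 9 20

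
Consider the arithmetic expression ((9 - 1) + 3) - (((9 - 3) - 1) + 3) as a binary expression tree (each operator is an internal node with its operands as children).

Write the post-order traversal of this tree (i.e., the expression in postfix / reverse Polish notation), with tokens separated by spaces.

9 1 - 3 + 9 3 - 1 - 3 + -

Post-order on an expression tree gives postfix notation: for each operator, emit left operand, right operand, then the operator.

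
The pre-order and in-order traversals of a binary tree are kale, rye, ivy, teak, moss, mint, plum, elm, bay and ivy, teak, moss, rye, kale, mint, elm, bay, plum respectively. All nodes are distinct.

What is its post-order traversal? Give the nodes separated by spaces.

moss teak ivy rye bay elm plum mint kale

The first element of pre-order is the root; it splits in-order into left and right subtrees.
Root kale: left subtree has 4 nodes {ivy, teak, moss, rye}, right has 4 {mint, elm, bay, plum}.
  Root rye: left subtree has 3 nodes {ivy, teak, moss}, right has 0 { }.
    Root ivy: left subtree has 0 nodes { }, right has 2 {teak, moss}.
      Root teak: left subtree has 0 nodes { }, right has 1 {moss}.
  Root mint: left subtree has 0 nodes { }, right has 3 {elm, bay, plum}.
    Root plum: left subtree has 2 nodes {elm, bay}, right has 0 { }.
      Root elm: left subtree has 0 nodes { }, right has 1 {bay}.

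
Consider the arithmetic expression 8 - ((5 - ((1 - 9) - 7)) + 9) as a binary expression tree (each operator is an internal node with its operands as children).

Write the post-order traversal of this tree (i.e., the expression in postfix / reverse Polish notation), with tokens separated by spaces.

Post-order on an expression tree gives postfix notation: for each operator, emit left operand, right operand, then the operator.

8 5 1 9 - 7 - - 9 + -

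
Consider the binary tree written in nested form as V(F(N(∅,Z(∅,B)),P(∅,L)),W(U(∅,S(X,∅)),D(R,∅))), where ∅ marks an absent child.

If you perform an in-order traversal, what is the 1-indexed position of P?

5

In-order visits the left subtree, then the node, then the right subtree.
At V: go left to F.
  At F: go left to N.
    At N: no left child.
    Visit N.
    At N: go right to Z.
      At Z: no left child.
      Visit Z.
      At Z: go right to B.
        B is a leaf — visit B.
  Visit F.
  At F: go right to P.
    At P: no left child.
    Visit P.
    At P: go right to L.
      L is a leaf — visit L.
Visit V.
At V: go right to W.
  At W: go left to U.
    At U: no left child.
    Visit U.
    At U: go right to S.
      At S: go left to X.
        X is a leaf — visit X.
      Visit S.
      At S: no right child.
  Visit W.
  At W: go right to D.
    At D: go left to R.
      R is a leaf — visit R.
    Visit D.
    At D: no right child.
Full in-order sequence: N, Z, B, F, P, L, V, U, X, S, W, R, D.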